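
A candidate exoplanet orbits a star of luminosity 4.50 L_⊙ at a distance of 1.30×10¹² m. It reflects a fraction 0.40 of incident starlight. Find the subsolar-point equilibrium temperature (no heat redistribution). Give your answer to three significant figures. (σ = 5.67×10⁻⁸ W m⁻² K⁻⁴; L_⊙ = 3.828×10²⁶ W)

T_ss ≈ 171 K

L = 4.50 × 3.828×10²⁶ = 1.72×10²⁷ W.
Flux: S = L/(4πd²) = 1.72×10²⁷/(4π×(1.30×10¹²)²) = 81.1 W m⁻².
At the subsolar point the surface absorbs S(1−A) and emits σT⁴ per unit area — no factor of 4, since only the local patch is in balance.
T = [81.1 × 0.60 / 5.67×10⁻⁸]^(1/4) = (8.58×10⁸)^(1/4) = 171 K.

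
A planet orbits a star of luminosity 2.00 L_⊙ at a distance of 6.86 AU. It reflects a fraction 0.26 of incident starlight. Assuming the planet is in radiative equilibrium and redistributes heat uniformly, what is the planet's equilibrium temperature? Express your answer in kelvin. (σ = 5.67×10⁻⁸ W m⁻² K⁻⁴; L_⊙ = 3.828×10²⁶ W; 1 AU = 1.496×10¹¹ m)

T_eq ≈ 117 K

d = 6.86 AU = 1.03×10¹² m.
L = 2.00 × 3.828×10²⁶ = 7.66×10²⁶ W.
Flux: S = L/(4πd²) = 7.66×10²⁶/(4π×(1.03×10¹²)²) = 57.8 W m⁻².
Energy balance: absorbed = emitted ⇒ πR²·S(1−A) = 4πR²·σT_eq⁴, so T_eq⁴ = S(1−A)/(4σ).
T_eq = [57.8 × 0.74 / (4 × 5.67×10⁻⁸)]^(1/4) = (1.89×10⁸)^(1/4) = 117 K.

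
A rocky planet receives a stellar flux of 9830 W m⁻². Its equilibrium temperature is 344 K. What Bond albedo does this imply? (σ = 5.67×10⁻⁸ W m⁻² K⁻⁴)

A ≈ 0.68

From T_eq⁴ = S(1−A)/(4σ): 1−A = 4σT_eq⁴/S.
1−A = 4 × 5.67×10⁻⁸ × (344)⁴ / 9830 = 0.323.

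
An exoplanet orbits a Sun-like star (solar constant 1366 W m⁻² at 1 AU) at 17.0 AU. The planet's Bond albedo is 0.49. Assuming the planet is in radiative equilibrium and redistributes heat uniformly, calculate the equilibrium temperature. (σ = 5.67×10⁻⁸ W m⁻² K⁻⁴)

Flux at 17.0 AU: S = 1366/17.0² = 4.73 W m⁻².
Energy balance: absorbed = emitted ⇒ πR²·S(1−A) = 4πR²·σT_eq⁴, so T_eq⁴ = S(1−A)/(4σ).
T_eq = [4.73 × 0.51 / (4 × 5.67×10⁻⁸)]^(1/4) = (1.06×10⁷)^(1/4) = 57.1 K.

T_eq ≈ 57.1 K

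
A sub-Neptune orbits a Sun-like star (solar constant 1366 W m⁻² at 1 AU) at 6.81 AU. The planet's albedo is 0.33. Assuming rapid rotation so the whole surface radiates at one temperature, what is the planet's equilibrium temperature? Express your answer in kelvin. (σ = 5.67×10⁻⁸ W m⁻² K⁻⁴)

Flux at 6.81 AU: S = 1366/6.81² = 29.5 W m⁻².
Energy balance: absorbed = emitted ⇒ πR²·S(1−A) = 4πR²·σT_eq⁴, so T_eq⁴ = S(1−A)/(4σ).
T_eq = [29.5 × 0.67 / (4 × 5.67×10⁻⁸)]^(1/4) = (8.70×10⁷)^(1/4) = 96.6 K.

T_eq ≈ 96.6 K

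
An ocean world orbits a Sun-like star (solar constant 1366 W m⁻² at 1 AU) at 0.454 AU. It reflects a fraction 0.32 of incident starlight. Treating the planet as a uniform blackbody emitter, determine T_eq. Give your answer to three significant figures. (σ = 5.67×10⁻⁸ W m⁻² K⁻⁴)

T_eq ≈ 375 K

Flux at 0.454 AU: S = 1366/0.454² = 6630 W m⁻².
Energy balance: absorbed = emitted ⇒ πR²·S(1−A) = 4πR²·σT_eq⁴, so T_eq⁴ = S(1−A)/(4σ).
T_eq = [6630 × 0.68 / (4 × 5.67×10⁻⁸)]^(1/4) = (1.99×10¹⁰)^(1/4) = 375 K.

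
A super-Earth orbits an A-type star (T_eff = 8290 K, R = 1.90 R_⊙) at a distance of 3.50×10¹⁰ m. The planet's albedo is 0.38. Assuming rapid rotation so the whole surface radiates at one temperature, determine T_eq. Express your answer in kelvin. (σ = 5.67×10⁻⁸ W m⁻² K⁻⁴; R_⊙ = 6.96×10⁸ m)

R_⋆ = 1.90 × 6.96×10⁸ = 1.32×10⁹ m.
L = 4πR_⋆²σT_⋆⁴ = 4π(1.32×10⁹)² × 5.67×10⁻⁸ × (8290)⁴ = 5.88×10²⁷ W.
S = L/(4πd²) = 3.82×10⁵ W m⁻².
Energy balance: absorbed = emitted ⇒ πR²·S(1−A) = 4πR²·σT_eq⁴, so T_eq⁴ = S(1−A)/(4σ).
T_eq = [3.82×10⁵ × 0.62 / (4 × 5.67×10⁻⁸)]^(1/4) = (1.05×10¹²)^(1/4) = 1010 K.

T_eq ≈ 1010 K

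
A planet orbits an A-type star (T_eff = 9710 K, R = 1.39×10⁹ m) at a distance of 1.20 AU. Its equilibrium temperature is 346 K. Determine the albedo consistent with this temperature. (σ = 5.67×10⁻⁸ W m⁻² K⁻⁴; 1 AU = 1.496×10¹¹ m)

d = 1.20 AU = 1.80×10¹¹ m.
L = 4πR_⋆²σT_⋆⁴ = 4π(1.39×10⁹)² × 5.67×10⁻⁸ × (9710)⁴ = 1.22×10²⁸ W.
S = L/(4πd²) = 3.02×10⁴ W m⁻².
From T_eq⁴ = S(1−A)/(4σ): 1−A = 4σT_eq⁴/S.
1−A = 4 × 5.67×10⁻⁸ × (346)⁴ / 3.02×10⁴ = 0.108.

A ≈ 0.89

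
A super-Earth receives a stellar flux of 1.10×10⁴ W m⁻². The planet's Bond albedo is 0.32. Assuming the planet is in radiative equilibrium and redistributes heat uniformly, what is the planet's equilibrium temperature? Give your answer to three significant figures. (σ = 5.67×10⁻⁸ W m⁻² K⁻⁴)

T_eq ≈ 426 K

Energy balance: absorbed = emitted ⇒ πR²·S(1−A) = 4πR²·σT_eq⁴, so T_eq⁴ = S(1−A)/(4σ).
T_eq = [1.10×10⁴ × 0.68 / (4 × 5.67×10⁻⁸)]^(1/4) = (3.30×10¹⁰)^(1/4) = 426 K.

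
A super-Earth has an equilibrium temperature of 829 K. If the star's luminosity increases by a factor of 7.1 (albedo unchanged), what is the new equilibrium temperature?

T_eq ≈ 1350 K

T_eq ∝ L^(1/4) · d^(−1/2).
T′ = 829 × 7.1^(1/4) = 1350 K.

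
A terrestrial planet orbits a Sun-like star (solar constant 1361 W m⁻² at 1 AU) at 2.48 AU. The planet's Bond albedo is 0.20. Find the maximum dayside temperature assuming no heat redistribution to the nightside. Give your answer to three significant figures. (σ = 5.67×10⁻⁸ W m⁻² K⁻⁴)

Flux at 2.48 AU: S = 1361/2.48² = 221 W m⁻².
With no redistribution each surface element balances locally: S(1−A) = σT⁴.
T = [221 × 0.80 / 5.67×10⁻⁸]^(1/4) = (3.12×10⁹)^(1/4) = 236 K.

T_ss ≈ 236 K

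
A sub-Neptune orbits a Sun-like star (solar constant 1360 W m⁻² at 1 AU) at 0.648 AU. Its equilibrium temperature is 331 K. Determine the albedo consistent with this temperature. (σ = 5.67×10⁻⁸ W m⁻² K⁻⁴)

Flux at 0.648 AU: S = 1360/0.648² = 3240 W m⁻².
From T_eq⁴ = S(1−A)/(4σ): 1−A = 4σT_eq⁴/S.
1−A = 4 × 5.67×10⁻⁸ × (331)⁴ / 3240 = 0.841.

A ≈ 0.16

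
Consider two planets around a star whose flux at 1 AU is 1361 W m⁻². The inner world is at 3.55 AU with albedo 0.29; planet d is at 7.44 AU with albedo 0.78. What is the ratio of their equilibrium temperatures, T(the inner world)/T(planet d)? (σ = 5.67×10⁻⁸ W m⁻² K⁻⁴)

T_eq = [S₀(1−A)/(4σd²)]^(1/4), so T ∝ (1−A)^(1/4) / √d.
T₁ = [1361×0.71/(4×5.67×10⁻⁸×3.55²)]^(1/4) = 135.60 K.
T₂ = [1361×0.22/(4×5.67×10⁻⁸×7.44²)]^(1/4) = 69.88 K.

T₁/T₂ ≈ 1.940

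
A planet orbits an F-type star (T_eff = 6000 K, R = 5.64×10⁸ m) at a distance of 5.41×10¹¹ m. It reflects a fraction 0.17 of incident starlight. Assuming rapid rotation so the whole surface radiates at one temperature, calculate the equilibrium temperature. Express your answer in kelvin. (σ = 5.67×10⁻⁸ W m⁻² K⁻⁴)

T_eq ≈ 131 K

L = 4πR_⋆²σT_⋆⁴ = 4π(5.64×10⁸)² × 5.67×10⁻⁸ × (6000)⁴ = 2.94×10²⁶ W.
S = L/(4πd²) = 79.9 W m⁻².
Energy balance: absorbed = emitted ⇒ πR²·S(1−A) = 4πR²·σT_eq⁴, so T_eq⁴ = S(1−A)/(4σ).
T_eq = [79.9 × 0.83 / (4 × 5.67×10⁻⁸)]^(1/4) = (2.92×10⁸)^(1/4) = 131 K.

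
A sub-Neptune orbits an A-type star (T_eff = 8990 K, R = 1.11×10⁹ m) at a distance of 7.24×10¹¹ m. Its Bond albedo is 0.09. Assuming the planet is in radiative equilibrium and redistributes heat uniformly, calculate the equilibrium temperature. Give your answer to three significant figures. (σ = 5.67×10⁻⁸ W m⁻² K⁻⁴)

T_eq ≈ 243 K

L = 4πR_⋆²σT_⋆⁴ = 4π(1.11×10⁹)² × 5.67×10⁻⁸ × (8990)⁴ = 5.73×10²⁷ W.
S = L/(4πd²) = 871 W m⁻².
Energy balance: absorbed = emitted ⇒ πR²·S(1−A) = 4πR²·σT_eq⁴, so T_eq⁴ = S(1−A)/(4σ).
T_eq = [871 × 0.91 / (4 × 5.67×10⁻⁸)]^(1/4) = (3.49×10⁹)^(1/4) = 243 K.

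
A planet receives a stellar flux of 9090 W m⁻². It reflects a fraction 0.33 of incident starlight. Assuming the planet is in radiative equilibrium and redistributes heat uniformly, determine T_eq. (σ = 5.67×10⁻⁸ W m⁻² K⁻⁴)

T_eq ≈ 405 K

Energy balance: absorbed = emitted ⇒ πR²·S(1−A) = 4πR²·σT_eq⁴, so T_eq⁴ = S(1−A)/(4σ).
T_eq = [9090 × 0.67 / (4 × 5.67×10⁻⁸)]^(1/4) = (2.69×10¹⁰)^(1/4) = 405 K.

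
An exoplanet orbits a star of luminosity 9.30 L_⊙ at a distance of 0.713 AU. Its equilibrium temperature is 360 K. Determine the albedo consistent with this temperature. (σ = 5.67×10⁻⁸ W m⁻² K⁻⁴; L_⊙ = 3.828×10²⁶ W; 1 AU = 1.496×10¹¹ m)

A ≈ 0.85

d = 0.713 AU = 1.07×10¹¹ m.
L = 9.30 × 3.828×10²⁶ = 3.56×10²⁷ W.
Flux: S = L/(4πd²) = 3.56×10²⁷/(4π×(1.07×10¹¹)²) = 2.49×10⁴ W m⁻².
From T_eq⁴ = S(1−A)/(4σ): 1−A = 4σT_eq⁴/S.
1−A = 4 × 5.67×10⁻⁸ × (360)⁴ / 2.49×10⁴ = 0.153.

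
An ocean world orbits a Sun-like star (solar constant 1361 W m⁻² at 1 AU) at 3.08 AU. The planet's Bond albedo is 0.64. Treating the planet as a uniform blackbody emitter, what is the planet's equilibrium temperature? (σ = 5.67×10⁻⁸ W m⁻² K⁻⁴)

Flux at 3.08 AU: S = 1361/3.08² = 143 W m⁻².
Energy balance: absorbed = emitted ⇒ πR²·S(1−A) = 4πR²·σT_eq⁴, so T_eq⁴ = S(1−A)/(4σ).
T_eq = [143 × 0.36 / (4 × 5.67×10⁻⁸)]^(1/4) = (2.28×10⁸)^(1/4) = 123 K.

T_eq ≈ 123 K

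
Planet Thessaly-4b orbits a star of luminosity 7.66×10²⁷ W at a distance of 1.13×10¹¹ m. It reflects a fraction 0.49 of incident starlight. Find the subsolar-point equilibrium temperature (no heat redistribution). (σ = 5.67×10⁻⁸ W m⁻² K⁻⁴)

T_ss ≈ 809 K

Flux: S = L/(4πd²) = 7.66×10²⁷/(4π×(1.13×10¹¹)²) = 4.77×10⁴ W m⁻².
At the subsolar point the surface absorbs S(1−A) and emits σT⁴ per unit area — no factor of 4, since only the local patch is in balance.
T = [4.77×10⁴ × 0.51 / 5.67×10⁻⁸]^(1/4) = (4.29×10¹¹)^(1/4) = 809 K.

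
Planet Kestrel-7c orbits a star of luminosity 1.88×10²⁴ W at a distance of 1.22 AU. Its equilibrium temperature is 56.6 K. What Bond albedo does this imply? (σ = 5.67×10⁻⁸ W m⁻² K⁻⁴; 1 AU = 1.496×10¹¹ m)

A ≈ 0.48

d = 1.22 AU = 1.83×10¹¹ m.
Flux: S = L/(4πd²) = 1.88×10²⁴/(4π×(1.83×10¹¹)²) = 4.49 W m⁻².
From T_eq⁴ = S(1−A)/(4σ): 1−A = 4σT_eq⁴/S.
1−A = 4 × 5.67×10⁻⁸ × (56.6)⁴ / 4.49 = 0.518.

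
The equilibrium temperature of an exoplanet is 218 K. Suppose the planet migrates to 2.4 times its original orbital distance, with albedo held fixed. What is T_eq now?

T_eq ∝ L^(1/4) · d^(−1/2).
T′ = 218 / 2.4^(1/2) = 141 K.

T_eq ≈ 141 K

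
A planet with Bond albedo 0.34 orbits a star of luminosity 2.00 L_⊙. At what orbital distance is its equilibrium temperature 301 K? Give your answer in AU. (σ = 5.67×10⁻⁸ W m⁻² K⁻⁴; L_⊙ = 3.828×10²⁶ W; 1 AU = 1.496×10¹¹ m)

d ≈ 0.982 AU

L = 2.00 × 3.828×10²⁶ = 7.66×10²⁶ W.
From T_eq⁴ = L(1−A)/(16πσd²): d = √[L(1−A)/(16πσT_eq⁴)].
d = √[7.66×10²⁶ × 0.66 / (16π × 5.67×10⁻⁸ × (301)⁴)] = 1.47×10¹¹ m = 0.982 AU.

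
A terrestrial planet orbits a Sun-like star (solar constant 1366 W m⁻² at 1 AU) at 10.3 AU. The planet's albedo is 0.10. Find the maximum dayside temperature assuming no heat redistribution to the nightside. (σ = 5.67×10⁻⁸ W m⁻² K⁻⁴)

T_ss ≈ 120 K

Flux at 10.3 AU: S = 1366/10.3² = 12.9 W m⁻².
With no redistribution each surface element balances locally: S(1−A) = σT⁴.
T = [12.9 × 0.90 / 5.67×10⁻⁸]^(1/4) = (2.04×10⁸)^(1/4) = 120 K.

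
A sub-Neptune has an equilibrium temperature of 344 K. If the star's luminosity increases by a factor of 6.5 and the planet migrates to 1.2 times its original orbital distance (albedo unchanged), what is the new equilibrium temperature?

T_eq ∝ L^(1/4) · d^(−1/2).
T′ = 344 × 6.5^(1/4) / 1.2^(1/2) = 501 K.

T_eq ≈ 501 K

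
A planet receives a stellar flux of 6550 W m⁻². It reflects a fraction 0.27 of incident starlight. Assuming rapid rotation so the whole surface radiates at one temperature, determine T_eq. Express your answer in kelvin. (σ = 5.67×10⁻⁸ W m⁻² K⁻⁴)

T_eq ≈ 381 K

Energy balance: absorbed = emitted ⇒ πR²·S(1−A) = 4πR²·σT_eq⁴, so T_eq⁴ = S(1−A)/(4σ).
T_eq = [6550 × 0.73 / (4 × 5.67×10⁻⁸)]^(1/4) = (2.11×10¹⁰)^(1/4) = 381 K.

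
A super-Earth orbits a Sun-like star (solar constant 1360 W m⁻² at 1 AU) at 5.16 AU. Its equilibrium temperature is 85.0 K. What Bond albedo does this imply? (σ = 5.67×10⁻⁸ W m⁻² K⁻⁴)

Flux at 5.16 AU: S = 1360/5.16² = 51.1 W m⁻².
From T_eq⁴ = S(1−A)/(4σ): 1−A = 4σT_eq⁴/S.
1−A = 4 × 5.67×10⁻⁸ × (85.0)⁴ / 51.1 = 0.232.

A ≈ 0.77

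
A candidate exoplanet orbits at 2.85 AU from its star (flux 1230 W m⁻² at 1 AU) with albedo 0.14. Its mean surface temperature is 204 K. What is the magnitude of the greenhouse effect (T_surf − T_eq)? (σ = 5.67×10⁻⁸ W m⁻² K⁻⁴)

S = 1230/2.85² = 151.4 W m⁻².
T_eq = [S(1−A)/(4σ)]^(1/4) = [151.4×0.86/(4×5.67×10⁻⁸)]^(1/4) = 154.8 K.
ΔT = T_surf − T_eq = 204 − 154.8.

ΔT ≈ 49.2 K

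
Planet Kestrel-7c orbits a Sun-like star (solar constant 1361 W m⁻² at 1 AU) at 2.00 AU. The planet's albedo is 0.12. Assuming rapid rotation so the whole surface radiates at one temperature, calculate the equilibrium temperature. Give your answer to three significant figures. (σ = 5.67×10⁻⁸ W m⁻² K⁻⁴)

T_eq ≈ 191 K

Flux at 2.00 AU: S = 1361/2.00² = 340 W m⁻².
Energy balance: absorbed = emitted ⇒ πR²·S(1−A) = 4πR²·σT_eq⁴, so T_eq⁴ = S(1−A)/(4σ).
T_eq = [340 × 0.88 / (4 × 5.67×10⁻⁸)]^(1/4) = (1.32×10⁹)^(1/4) = 191 K.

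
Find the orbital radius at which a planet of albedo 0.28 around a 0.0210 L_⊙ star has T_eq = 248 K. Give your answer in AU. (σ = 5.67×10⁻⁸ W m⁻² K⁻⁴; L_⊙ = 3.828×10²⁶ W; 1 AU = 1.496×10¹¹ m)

L = 0.0210 × 3.828×10²⁶ = 8.04×10²⁴ W.
From T_eq⁴ = L(1−A)/(16πσd²): d = √[L(1−A)/(16πσT_eq⁴)].
d = √[8.04×10²⁴ × 0.72 / (16π × 5.67×10⁻⁸ × (248)⁴)] = 2.32×10¹⁰ m = 0.155 AU.

d ≈ 0.155 AU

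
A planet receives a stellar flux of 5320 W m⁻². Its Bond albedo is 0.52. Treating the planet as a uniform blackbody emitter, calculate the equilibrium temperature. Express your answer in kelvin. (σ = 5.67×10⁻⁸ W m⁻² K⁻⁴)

T_eq ≈ 326 K

Energy balance: absorbed = emitted ⇒ πR²·S(1−A) = 4πR²·σT_eq⁴, so T_eq⁴ = S(1−A)/(4σ).
T_eq = [5320 × 0.48 / (4 × 5.67×10⁻⁸)]^(1/4) = (1.13×10¹⁰)^(1/4) = 326 K.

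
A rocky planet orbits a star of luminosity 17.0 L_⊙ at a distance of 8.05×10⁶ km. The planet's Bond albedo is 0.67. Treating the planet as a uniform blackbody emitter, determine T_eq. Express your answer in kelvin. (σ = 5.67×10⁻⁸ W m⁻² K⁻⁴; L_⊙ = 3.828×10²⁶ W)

d = 8.05×10⁶ km = 8.05×10⁹ m.
L = 17.0 × 3.828×10²⁶ = 6.51×10²⁷ W.
Flux: S = L/(4πd²) = 6.51×10²⁷/(4π×(8.05×10⁹)²) = 7.99×10⁶ W m⁻².
Energy balance: absorbed = emitted ⇒ πR²·S(1−A) = 4πR²·σT_eq⁴, so T_eq⁴ = S(1−A)/(4σ).
T_eq = [7.99×10⁶ × 0.33 / (4 × 5.67×10⁻⁸)]^(1/4) = (1.16×10¹³)^(1/4) = 1850 K.

T_eq ≈ 1850 K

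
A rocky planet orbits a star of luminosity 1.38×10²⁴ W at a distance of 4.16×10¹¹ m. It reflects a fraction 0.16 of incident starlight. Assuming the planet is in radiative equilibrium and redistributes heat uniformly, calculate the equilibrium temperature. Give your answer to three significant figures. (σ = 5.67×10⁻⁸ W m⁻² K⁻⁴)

Flux: S = L/(4πd²) = 1.38×10²⁴/(4π×(4.16×10¹¹)²) = 0.635 W m⁻².
Energy balance: absorbed = emitted ⇒ πR²·S(1−A) = 4πR²·σT_eq⁴, so T_eq⁴ = S(1−A)/(4σ).
T_eq = [0.635 × 0.84 / (4 × 5.67×10⁻⁸)]^(1/4) = (2.35×10⁶)^(1/4) = 39.2 K.

T_eq ≈ 39.2 K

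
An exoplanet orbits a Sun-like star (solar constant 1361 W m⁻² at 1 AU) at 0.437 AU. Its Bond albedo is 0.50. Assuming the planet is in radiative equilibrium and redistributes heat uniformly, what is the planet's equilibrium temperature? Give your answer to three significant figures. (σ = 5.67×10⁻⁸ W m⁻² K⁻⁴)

Flux at 0.437 AU: S = 1361/0.437² = 7130 W m⁻².
Energy balance: absorbed = emitted ⇒ πR²·S(1−A) = 4πR²·σT_eq⁴, so T_eq⁴ = S(1−A)/(4σ).
T_eq = [7130 × 0.50 / (4 × 5.67×10⁻⁸)]^(1/4) = (1.57×10¹⁰)^(1/4) = 354 K.

T_eq ≈ 354 K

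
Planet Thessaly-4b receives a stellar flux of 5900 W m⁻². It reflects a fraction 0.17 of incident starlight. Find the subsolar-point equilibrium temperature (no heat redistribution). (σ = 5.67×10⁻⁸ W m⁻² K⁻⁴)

T_ss ≈ 542 K

At the subsolar point the surface absorbs S(1−A) and emits σT⁴ per unit area — no factor of 4, since only the local patch is in balance.
T = [5900 × 0.83 / 5.67×10⁻⁸]^(1/4) = (8.64×10¹⁰)^(1/4) = 542 K.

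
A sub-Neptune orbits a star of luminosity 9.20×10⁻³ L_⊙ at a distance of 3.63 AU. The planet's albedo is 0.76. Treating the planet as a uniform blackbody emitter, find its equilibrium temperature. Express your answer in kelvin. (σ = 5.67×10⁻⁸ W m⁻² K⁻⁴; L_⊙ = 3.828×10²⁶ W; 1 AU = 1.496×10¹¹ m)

T_eq ≈ 31.7 K

d = 3.63 AU = 5.43×10¹¹ m.
L = 9.20×10⁻³ × 3.828×10²⁶ = 3.52×10²⁴ W.
Flux: S = L/(4πd²) = 3.52×10²⁴/(4π×(5.43×10¹¹)²) = 0.950 W m⁻².
Energy balance: absorbed = emitted ⇒ πR²·S(1−A) = 4πR²·σT_eq⁴, so T_eq⁴ = S(1−A)/(4σ).
T_eq = [0.950 × 0.24 / (4 × 5.67×10⁻⁸)]^(1/4) = (1.01×10⁶)^(1/4) = 31.7 K.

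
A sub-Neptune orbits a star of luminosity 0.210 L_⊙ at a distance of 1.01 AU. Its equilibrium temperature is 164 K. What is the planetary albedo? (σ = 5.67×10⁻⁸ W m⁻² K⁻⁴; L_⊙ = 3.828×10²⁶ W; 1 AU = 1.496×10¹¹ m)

d = 1.01 AU = 1.51×10¹¹ m.
L = 0.210 × 3.828×10²⁶ = 8.04×10²⁵ W.
Flux: S = L/(4πd²) = 8.04×10²⁵/(4π×(1.51×10¹¹)²) = 280 W m⁻².
From T_eq⁴ = S(1−A)/(4σ): 1−A = 4σT_eq⁴/S.
1−A = 4 × 5.67×10⁻⁸ × (164)⁴ / 280 = 0.586.

A ≈ 0.41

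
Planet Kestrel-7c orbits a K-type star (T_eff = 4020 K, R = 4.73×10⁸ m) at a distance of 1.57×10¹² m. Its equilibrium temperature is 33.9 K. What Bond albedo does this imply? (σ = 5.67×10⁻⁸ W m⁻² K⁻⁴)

L = 4πR_⋆²σT_⋆⁴ = 4π(4.73×10⁸)² × 5.67×10⁻⁸ × (4020)⁴ = 4.16×10²⁵ W.
S = L/(4πd²) = 1.34 W m⁻².
From T_eq⁴ = S(1−A)/(4σ): 1−A = 4σT_eq⁴/S.
1−A = 4 × 5.67×10⁻⁸ × (33.9)⁴ / 1.34 = 0.223.

A ≈ 0.78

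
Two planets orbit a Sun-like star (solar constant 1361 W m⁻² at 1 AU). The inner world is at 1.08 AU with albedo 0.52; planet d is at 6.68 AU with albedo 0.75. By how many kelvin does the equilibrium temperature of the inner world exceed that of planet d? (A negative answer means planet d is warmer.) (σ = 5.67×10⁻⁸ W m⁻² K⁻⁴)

ΔT ≈ 146.8 K

T_eq = [S₀(1−A)/(4σd²)]^(1/4), so T ∝ (1−A)^(1/4) / √d.
T₁ = [1361×0.48/(4×5.67×10⁻⁸×1.08²)]^(1/4) = 222.92 K.
T₂ = [1361×0.25/(4×5.67×10⁻⁸×6.68²)]^(1/4) = 76.15 K.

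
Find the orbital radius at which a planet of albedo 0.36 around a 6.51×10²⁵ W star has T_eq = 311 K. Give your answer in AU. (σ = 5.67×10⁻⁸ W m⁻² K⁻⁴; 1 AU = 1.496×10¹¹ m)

From T_eq⁴ = L(1−A)/(16πσd²): d = √[L(1−A)/(16πσT_eq⁴)].
d = √[6.51×10²⁵ × 0.64 / (16π × 5.67×10⁻⁸ × (311)⁴)] = 3.95×10¹⁰ m = 0.264 AU.

d ≈ 0.264 AU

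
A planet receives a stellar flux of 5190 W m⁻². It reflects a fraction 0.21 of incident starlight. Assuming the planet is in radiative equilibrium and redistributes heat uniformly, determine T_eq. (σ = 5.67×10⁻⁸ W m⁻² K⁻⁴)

Energy balance: absorbed = emitted ⇒ πR²·S(1−A) = 4πR²·σT_eq⁴, so T_eq⁴ = S(1−A)/(4σ).
T_eq = [5190 × 0.79 / (4 × 5.67×10⁻⁸)]^(1/4) = (1.81×10¹⁰)^(1/4) = 367 K.

T_eq ≈ 367 K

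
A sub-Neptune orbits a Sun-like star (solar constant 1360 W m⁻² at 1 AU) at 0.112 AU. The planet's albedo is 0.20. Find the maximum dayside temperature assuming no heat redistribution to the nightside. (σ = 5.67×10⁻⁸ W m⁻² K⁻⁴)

T_ss ≈ 1110 K

Flux at 0.112 AU: S = 1360/0.112² = 1.08×10⁵ W m⁻².
With no redistribution each surface element balances locally: S(1−A) = σT⁴.
T = [1.08×10⁵ × 0.80 / 5.67×10⁻⁸]^(1/4) = (1.53×10¹²)^(1/4) = 1110 K.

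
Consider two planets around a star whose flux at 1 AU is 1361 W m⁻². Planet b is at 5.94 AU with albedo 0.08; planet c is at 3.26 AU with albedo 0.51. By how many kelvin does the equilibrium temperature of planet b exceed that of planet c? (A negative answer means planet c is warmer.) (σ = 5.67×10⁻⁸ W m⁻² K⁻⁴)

T_eq = [S₀(1−A)/(4σd²)]^(1/4), so T ∝ (1−A)^(1/4) / √d.
T₁ = [1361×0.92/(4×5.67×10⁻⁸×5.94²)]^(1/4) = 111.84 K.
T₂ = [1361×0.49/(4×5.67×10⁻⁸×3.26²)]^(1/4) = 128.97 K.

ΔT ≈ -17.1 K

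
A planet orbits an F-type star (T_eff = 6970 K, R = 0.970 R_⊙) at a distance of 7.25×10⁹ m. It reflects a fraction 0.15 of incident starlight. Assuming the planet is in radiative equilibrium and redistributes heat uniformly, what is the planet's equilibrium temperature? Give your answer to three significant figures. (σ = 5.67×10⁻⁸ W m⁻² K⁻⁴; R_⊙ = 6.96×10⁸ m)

R_⋆ = 0.970 × 6.96×10⁸ = 6.75×10⁸ m.
L = 4πR_⋆²σT_⋆⁴ = 4π(6.75×10⁸)² × 5.67×10⁻⁸ × (6970)⁴ = 7.66×10²⁶ W.
S = L/(4πd²) = 1.16×10⁶ W m⁻².
Energy balance: absorbed = emitted ⇒ πR²·S(1−A) = 4πR²·σT_eq⁴, so T_eq⁴ = S(1−A)/(4σ).
T_eq = [1.16×10⁶ × 0.85 / (4 × 5.67×10⁻⁸)]^(1/4) = (4.35×10¹²)^(1/4) = 1440 K.

T_eq ≈ 1440 K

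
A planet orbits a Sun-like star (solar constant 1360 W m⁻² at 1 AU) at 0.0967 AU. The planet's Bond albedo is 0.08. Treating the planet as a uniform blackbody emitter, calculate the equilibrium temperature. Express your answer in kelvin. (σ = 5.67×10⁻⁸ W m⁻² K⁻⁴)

T_eq ≈ 876 K

Flux at 0.0967 AU: S = 1360/0.0967² = 1.45×10⁵ W m⁻².
Energy balance: absorbed = emitted ⇒ πR²·S(1−A) = 4πR²·σT_eq⁴, so T_eq⁴ = S(1−A)/(4σ).
T_eq = [1.45×10⁵ × 0.92 / (4 × 5.67×10⁻⁸)]^(1/4) = (5.90×10¹¹)^(1/4) = 876 K.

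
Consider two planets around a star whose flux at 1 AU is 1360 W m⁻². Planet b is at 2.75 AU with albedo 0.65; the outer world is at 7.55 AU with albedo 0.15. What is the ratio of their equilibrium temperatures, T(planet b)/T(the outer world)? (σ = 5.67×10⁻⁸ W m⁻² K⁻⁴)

T_eq = [S₀(1−A)/(4σd²)]^(1/4), so T ∝ (1−A)^(1/4) / √d.
T₁ = [1360×0.35/(4×5.67×10⁻⁸×2.75²)]^(1/4) = 129.07 K.
T₂ = [1360×0.85/(4×5.67×10⁻⁸×7.55²)]^(1/4) = 97.24 K.

T₁/T₂ ≈ 1.327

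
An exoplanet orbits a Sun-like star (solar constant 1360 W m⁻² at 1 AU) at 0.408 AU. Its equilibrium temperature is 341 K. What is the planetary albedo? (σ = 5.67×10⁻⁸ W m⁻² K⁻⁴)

A ≈ 0.62

Flux at 0.408 AU: S = 1360/0.408² = 8170 W m⁻².
From T_eq⁴ = S(1−A)/(4σ): 1−A = 4σT_eq⁴/S.
1−A = 4 × 5.67×10⁻⁸ × (341)⁴ / 8170 = 0.375.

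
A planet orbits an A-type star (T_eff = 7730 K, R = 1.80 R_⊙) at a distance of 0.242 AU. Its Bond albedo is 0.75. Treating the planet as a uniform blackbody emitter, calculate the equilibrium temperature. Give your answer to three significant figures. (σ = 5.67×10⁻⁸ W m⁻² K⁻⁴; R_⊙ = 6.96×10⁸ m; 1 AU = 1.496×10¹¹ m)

R_⋆ = 1.80 × 6.96×10⁸ = 1.25×10⁹ m.
d = 0.242 AU = 3.62×10¹⁰ m.
L = 4πR_⋆²σT_⋆⁴ = 4π(1.25×10⁹)² × 5.67×10⁻⁸ × (7730)⁴ = 3.99×10²⁷ W.
S = L/(4πd²) = 2.42×10⁵ W m⁻².
Energy balance: absorbed = emitted ⇒ πR²·S(1−A) = 4πR²·σT_eq⁴, so T_eq⁴ = S(1−A)/(4σ).
T_eq = [2.42×10⁵ × 0.25 / (4 × 5.67×10⁻⁸)]^(1/4) = (2.67×10¹¹)^(1/4) = 719 K.

T_eq ≈ 719 K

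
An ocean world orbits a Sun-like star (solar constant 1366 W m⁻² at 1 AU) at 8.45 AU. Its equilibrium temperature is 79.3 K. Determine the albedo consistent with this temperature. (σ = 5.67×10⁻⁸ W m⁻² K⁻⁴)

Flux at 8.45 AU: S = 1366/8.45² = 19.1 W m⁻².
From T_eq⁴ = S(1−A)/(4σ): 1−A = 4σT_eq⁴/S.
1−A = 4 × 5.67×10⁻⁸ × (79.3)⁴ / 19.1 = 0.469.

A ≈ 0.53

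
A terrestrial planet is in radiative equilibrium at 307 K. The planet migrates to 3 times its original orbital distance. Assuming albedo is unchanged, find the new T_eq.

T_eq ∝ L^(1/4) · d^(−1/2).
T′ = 307 / 3^(1/2) = 177 K.

T_eq ≈ 177 K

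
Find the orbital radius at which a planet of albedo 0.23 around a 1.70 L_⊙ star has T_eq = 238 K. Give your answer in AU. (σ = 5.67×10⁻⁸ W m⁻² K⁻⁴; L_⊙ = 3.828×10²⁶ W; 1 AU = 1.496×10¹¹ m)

L = 1.70 × 3.828×10²⁶ = 6.51×10²⁶ W.
From T_eq⁴ = L(1−A)/(16πσd²): d = √[L(1−A)/(16πσT_eq⁴)].
d = √[6.51×10²⁶ × 0.77 / (16π × 5.67×10⁻⁸ × (238)⁴)] = 2.34×10¹¹ m = 1.56 AU.

d ≈ 1.56 AU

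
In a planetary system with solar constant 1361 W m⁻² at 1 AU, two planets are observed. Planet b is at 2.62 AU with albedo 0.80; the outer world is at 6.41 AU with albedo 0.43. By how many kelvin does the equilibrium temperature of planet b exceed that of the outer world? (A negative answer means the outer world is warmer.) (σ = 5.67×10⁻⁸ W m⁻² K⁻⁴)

T_eq = [S₀(1−A)/(4σd²)]^(1/4), so T ∝ (1−A)^(1/4) / √d.
T₁ = [1361×0.20/(4×5.67×10⁻⁸×2.62²)]^(1/4) = 114.99 K.
T₂ = [1361×0.57/(4×5.67×10⁻⁸×6.41²)]^(1/4) = 95.52 K.

ΔT ≈ 19.5 K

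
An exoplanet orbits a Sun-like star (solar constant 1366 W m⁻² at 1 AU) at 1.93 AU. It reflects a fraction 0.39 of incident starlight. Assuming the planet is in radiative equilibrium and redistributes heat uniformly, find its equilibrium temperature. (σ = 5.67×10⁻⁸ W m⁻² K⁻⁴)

T_eq ≈ 177 K

Flux at 1.93 AU: S = 1366/1.93² = 367 W m⁻².
Energy balance: absorbed = emitted ⇒ πR²·S(1−A) = 4πR²·σT_eq⁴, so T_eq⁴ = S(1−A)/(4σ).
T_eq = [367 × 0.61 / (4 × 5.67×10⁻⁸)]^(1/4) = (9.86×10⁸)^(1/4) = 177 K.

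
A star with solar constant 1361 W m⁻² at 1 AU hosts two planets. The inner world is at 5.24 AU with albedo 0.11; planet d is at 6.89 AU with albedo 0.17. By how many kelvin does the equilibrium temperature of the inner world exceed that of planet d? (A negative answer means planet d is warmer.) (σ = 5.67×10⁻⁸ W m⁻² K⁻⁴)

T_eq = [S₀(1−A)/(4σd²)]^(1/4), so T ∝ (1−A)^(1/4) / √d.
T₁ = [1361×0.89/(4×5.67×10⁻⁸×5.24²)]^(1/4) = 118.10 K.
T₂ = [1361×0.83/(4×5.67×10⁻⁸×6.89²)]^(1/4) = 101.21 K.

ΔT ≈ 16.9 K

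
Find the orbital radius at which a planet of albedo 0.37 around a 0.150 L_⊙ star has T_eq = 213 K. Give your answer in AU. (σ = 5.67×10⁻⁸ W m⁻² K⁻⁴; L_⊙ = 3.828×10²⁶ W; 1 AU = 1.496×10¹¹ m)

d ≈ 0.525 AU

L = 0.150 × 3.828×10²⁶ = 5.74×10²⁵ W.
From T_eq⁴ = L(1−A)/(16πσd²): d = √[L(1−A)/(16πσT_eq⁴)].
d = √[5.74×10²⁵ × 0.63 / (16π × 5.67×10⁻⁸ × (213)⁴)] = 7.85×10¹⁰ m = 0.525 AU.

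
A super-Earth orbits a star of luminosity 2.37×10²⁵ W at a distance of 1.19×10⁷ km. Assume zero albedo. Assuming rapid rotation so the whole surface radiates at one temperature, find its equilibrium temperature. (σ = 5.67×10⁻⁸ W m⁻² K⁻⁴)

T_eq ≈ 492 K

d = 1.19×10⁷ km = 1.19×10¹⁰ m.
Flux: S = L/(4πd²) = 2.37×10²⁵/(4π×(1.19×10¹⁰)²) = 1.33×10⁴ W m⁻².
Energy balance: absorbed = emitted ⇒ πR²·S(1−A) = 4πR²·σT_eq⁴, so T_eq⁴ = S(1−A)/(4σ).
T_eq = [1.33×10⁴ × 1.00 / (4 × 5.67×10⁻⁸)]^(1/4) = (5.87×10¹⁰)^(1/4) = 492 K.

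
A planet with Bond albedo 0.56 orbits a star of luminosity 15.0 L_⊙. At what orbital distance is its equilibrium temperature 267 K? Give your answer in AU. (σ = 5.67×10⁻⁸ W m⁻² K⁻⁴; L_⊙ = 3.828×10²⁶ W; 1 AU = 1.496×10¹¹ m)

L = 15.0 × 3.828×10²⁶ = 5.74×10²⁷ W.
From T_eq⁴ = L(1−A)/(16πσd²): d = √[L(1−A)/(16πσT_eq⁴)].
d = √[5.74×10²⁷ × 0.44 / (16π × 5.67×10⁻⁸ × (267)⁴)] = 4.18×10¹¹ m = 2.79 AU.

d ≈ 2.79 AU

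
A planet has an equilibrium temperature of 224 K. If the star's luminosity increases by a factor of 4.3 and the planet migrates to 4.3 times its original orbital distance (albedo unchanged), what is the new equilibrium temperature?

T_eq ∝ L^(1/4) · d^(−1/2).
T′ = 224 × 4.3^(1/4) / 4.3^(1/2) = 156 K.

T_eq ≈ 156 K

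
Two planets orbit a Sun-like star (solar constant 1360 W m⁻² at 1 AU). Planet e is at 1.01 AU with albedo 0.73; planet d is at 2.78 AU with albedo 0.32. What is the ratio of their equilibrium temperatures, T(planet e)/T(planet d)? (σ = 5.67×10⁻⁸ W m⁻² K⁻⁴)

T₁/T₂ ≈ 1.317

T_eq = [S₀(1−A)/(4σd²)]^(1/4), so T ∝ (1−A)^(1/4) / √d.
T₁ = [1360×0.27/(4×5.67×10⁻⁸×1.01²)]^(1/4) = 199.60 K.
T₂ = [1360×0.68/(4×5.67×10⁻⁸×2.78²)]^(1/4) = 151.56 K.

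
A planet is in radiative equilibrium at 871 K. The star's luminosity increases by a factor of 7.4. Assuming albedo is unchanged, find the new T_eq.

T_eq ∝ L^(1/4) · d^(−1/2).
T′ = 871 × 7.4^(1/4) = 1440 K.

T_eq ≈ 1440 K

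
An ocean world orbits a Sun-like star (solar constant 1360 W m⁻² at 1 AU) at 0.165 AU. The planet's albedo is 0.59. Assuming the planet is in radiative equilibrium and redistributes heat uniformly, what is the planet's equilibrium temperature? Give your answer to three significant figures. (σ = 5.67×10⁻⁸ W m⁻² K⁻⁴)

T_eq ≈ 548 K

Flux at 0.165 AU: S = 1360/0.165² = 5.00×10⁴ W m⁻².
Energy balance: absorbed = emitted ⇒ πR²·S(1−A) = 4πR²·σT_eq⁴, so T_eq⁴ = S(1−A)/(4σ).
T_eq = [5.00×10⁴ × 0.41 / (4 × 5.67×10⁻⁸)]^(1/4) = (9.03×10¹⁰)^(1/4) = 548 K.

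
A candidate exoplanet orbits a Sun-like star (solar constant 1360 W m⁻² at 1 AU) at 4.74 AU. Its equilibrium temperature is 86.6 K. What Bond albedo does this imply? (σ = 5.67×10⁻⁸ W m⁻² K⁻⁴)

A ≈ 0.79

Flux at 4.74 AU: S = 1360/4.74² = 60.5 W m⁻².
From T_eq⁴ = S(1−A)/(4σ): 1−A = 4σT_eq⁴/S.
1−A = 4 × 5.67×10⁻⁸ × (86.6)⁴ / 60.5 = 0.211.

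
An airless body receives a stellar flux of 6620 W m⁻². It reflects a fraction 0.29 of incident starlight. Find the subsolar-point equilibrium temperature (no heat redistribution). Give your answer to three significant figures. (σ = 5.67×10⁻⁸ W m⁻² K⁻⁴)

At the subsolar point the surface absorbs S(1−A) and emits σT⁴ per unit area — no factor of 4, since only the local patch is in balance.
T = [6620 × 0.71 / 5.67×10⁻⁸]^(1/4) = (8.29×10¹⁰)^(1/4) = 537 K.

T_ss ≈ 537 K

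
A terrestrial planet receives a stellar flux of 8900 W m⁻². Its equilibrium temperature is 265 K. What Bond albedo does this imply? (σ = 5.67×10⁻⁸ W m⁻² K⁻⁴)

A ≈ 0.87

From T_eq⁴ = S(1−A)/(4σ): 1−A = 4σT_eq⁴/S.
1−A = 4 × 5.67×10⁻⁸ × (265)⁴ / 8900 = 0.126.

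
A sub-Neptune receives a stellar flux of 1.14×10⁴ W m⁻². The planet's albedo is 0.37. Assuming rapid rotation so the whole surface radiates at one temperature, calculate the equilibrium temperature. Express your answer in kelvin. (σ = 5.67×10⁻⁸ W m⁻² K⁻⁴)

Energy balance: absorbed = emitted ⇒ πR²·S(1−A) = 4πR²·σT_eq⁴, so T_eq⁴ = S(1−A)/(4σ).
T_eq = [1.14×10⁴ × 0.63 / (4 × 5.67×10⁻⁸)]^(1/4) = (3.17×10¹⁰)^(1/4) = 422 K.

T_eq ≈ 422 K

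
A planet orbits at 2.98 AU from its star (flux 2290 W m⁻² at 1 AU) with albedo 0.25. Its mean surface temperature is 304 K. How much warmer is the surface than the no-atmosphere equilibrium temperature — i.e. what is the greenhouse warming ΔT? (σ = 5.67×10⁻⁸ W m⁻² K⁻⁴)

ΔT ≈ 133.1 K

S = 2290/2.98² = 257.9 W m⁻².
T_eq = [S(1−A)/(4σ)]^(1/4) = [257.9×0.75/(4×5.67×10⁻⁸)]^(1/4) = 170.9 K.
ΔT = T_surf − T_eq = 304 − 170.9.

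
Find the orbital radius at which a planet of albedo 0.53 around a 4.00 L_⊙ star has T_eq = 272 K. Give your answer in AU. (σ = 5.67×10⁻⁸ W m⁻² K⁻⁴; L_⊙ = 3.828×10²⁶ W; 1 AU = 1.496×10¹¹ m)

L = 4.00 × 3.828×10²⁶ = 1.53×10²⁷ W.
From T_eq⁴ = L(1−A)/(16πσd²): d = √[L(1−A)/(16πσT_eq⁴)].
d = √[1.53×10²⁷ × 0.47 / (16π × 5.67×10⁻⁸ × (272)⁴)] = 2.15×10¹¹ m = 1.44 AU.

d ≈ 1.44 AU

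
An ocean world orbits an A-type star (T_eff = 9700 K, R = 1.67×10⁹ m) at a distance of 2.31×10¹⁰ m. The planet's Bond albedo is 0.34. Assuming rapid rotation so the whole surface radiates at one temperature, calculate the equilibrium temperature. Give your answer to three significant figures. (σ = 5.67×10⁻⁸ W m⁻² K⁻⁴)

T_eq ≈ 1660 K

L = 4πR_⋆²σT_⋆⁴ = 4π(1.67×10⁹)² × 5.67×10⁻⁸ × (9700)⁴ = 1.76×10²⁸ W.
S = L/(4πd²) = 2.62×10⁶ W m⁻².
Energy balance: absorbed = emitted ⇒ πR²·S(1−A) = 4πR²·σT_eq⁴, so T_eq⁴ = S(1−A)/(4σ).
T_eq = [2.62×10⁶ × 0.66 / (4 × 5.67×10⁻⁸)]^(1/4) = (7.63×10¹²)^(1/4) = 1660 K.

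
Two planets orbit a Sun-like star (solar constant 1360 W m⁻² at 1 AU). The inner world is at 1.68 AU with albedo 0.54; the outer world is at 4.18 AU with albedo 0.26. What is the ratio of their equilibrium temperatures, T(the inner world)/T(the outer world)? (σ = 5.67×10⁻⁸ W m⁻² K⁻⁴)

T_eq = [S₀(1−A)/(4σd²)]^(1/4), so T ∝ (1−A)^(1/4) / √d.
T₁ = [1360×0.46/(4×5.67×10⁻⁸×1.68²)]^(1/4) = 176.81 K.
T₂ = [1360×0.74/(4×5.67×10⁻⁸×4.18²)]^(1/4) = 126.24 K.

T₁/T₂ ≈ 1.401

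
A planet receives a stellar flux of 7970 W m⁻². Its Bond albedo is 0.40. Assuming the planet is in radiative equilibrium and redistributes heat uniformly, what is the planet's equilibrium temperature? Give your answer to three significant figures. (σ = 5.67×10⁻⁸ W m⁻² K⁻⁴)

Energy balance: absorbed = emitted ⇒ πR²·S(1−A) = 4πR²·σT_eq⁴, so T_eq⁴ = S(1−A)/(4σ).
T_eq = [7970 × 0.60 / (4 × 5.67×10⁻⁸)]^(1/4) = (2.11×10¹⁰)^(1/4) = 381 K.

T_eq ≈ 381 K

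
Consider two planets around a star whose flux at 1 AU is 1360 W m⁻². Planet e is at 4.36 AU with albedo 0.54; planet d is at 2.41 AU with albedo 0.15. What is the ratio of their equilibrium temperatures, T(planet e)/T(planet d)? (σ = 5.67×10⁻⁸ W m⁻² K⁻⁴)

T_eq = [S₀(1−A)/(4σd²)]^(1/4), so T ∝ (1−A)^(1/4) / √d.
T₁ = [1360×0.46/(4×5.67×10⁻⁸×4.36²)]^(1/4) = 109.75 K.
T₂ = [1360×0.85/(4×5.67×10⁻⁸×2.41²)]^(1/4) = 172.12 K.

T₁/T₂ ≈ 0.638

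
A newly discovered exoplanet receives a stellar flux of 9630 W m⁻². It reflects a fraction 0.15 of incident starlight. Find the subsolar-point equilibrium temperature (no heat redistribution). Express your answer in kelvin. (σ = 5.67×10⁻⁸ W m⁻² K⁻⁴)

At the subsolar point the surface absorbs S(1−A) and emits σT⁴ per unit area — no factor of 4, since only the local patch is in balance.
T = [9630 × 0.85 / 5.67×10⁻⁸]^(1/4) = (1.44×10¹¹)^(1/4) = 616 K.

T_ss ≈ 616 K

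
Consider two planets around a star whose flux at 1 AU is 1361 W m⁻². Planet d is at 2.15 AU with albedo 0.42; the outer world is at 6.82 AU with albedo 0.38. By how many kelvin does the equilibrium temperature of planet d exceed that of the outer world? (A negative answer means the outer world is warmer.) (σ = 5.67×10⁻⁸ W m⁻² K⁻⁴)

T_eq = [S₀(1−A)/(4σd²)]^(1/4), so T ∝ (1−A)^(1/4) / √d.
T₁ = [1361×0.58/(4×5.67×10⁻⁸×2.15²)]^(1/4) = 165.65 K.
T₂ = [1361×0.62/(4×5.67×10⁻⁸×6.82²)]^(1/4) = 94.57 K.

ΔT ≈ 71.1 K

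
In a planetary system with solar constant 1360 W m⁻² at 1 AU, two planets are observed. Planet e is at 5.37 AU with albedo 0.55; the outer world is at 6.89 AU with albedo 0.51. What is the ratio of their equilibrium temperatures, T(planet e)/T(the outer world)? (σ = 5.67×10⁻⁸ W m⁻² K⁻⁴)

T_eq = [S₀(1−A)/(4σd²)]^(1/4), so T ∝ (1−A)^(1/4) / √d.
T₁ = [1360×0.45/(4×5.67×10⁻⁸×5.37²)]^(1/4) = 98.35 K.
T₂ = [1360×0.49/(4×5.67×10⁻⁸×6.89²)]^(1/4) = 88.70 K.

T₁/T₂ ≈ 1.109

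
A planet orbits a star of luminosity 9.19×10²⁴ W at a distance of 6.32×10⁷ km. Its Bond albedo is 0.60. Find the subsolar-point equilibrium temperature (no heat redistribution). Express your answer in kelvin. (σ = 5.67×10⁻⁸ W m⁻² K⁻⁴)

d = 6.32×10⁷ km = 6.32×10¹⁰ m.
Flux: S = L/(4πd²) = 9.19×10²⁴/(4π×(6.32×10¹⁰)²) = 183 W m⁻².
At the subsolar point the surface absorbs S(1−A) and emits σT⁴ per unit area — no factor of 4, since only the local patch is in balance.
T = [183 × 0.40 / 5.67×10⁻⁸]^(1/4) = (1.29×10⁹)^(1/4) = 190 K.

T_ss ≈ 190 K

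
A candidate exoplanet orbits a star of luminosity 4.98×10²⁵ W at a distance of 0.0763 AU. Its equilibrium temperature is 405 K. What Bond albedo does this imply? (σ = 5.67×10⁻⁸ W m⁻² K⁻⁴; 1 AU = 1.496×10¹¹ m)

d = 0.0763 AU = 1.14×10¹⁰ m.
Flux: S = L/(4πd²) = 4.98×10²⁵/(4π×(1.14×10¹⁰)²) = 3.04×10⁴ W m⁻².
From T_eq⁴ = S(1−A)/(4σ): 1−A = 4σT_eq⁴/S.
1−A = 4 × 5.67×10⁻⁸ × (405)⁴ / 3.04×10⁴ = 0.201.

A ≈ 0.80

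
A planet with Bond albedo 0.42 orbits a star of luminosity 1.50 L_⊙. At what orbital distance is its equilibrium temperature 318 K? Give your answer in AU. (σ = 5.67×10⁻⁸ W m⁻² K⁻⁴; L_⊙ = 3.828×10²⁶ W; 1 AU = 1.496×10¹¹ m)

L = 1.50 × 3.828×10²⁶ = 5.74×10²⁶ W.
From T_eq⁴ = L(1−A)/(16πσd²): d = √[L(1−A)/(16πσT_eq⁴)].
d = √[5.74×10²⁶ × 0.58 / (16π × 5.67×10⁻⁸ × (318)⁴)] = 1.07×10¹¹ m = 0.715 AU.

d ≈ 0.715 AU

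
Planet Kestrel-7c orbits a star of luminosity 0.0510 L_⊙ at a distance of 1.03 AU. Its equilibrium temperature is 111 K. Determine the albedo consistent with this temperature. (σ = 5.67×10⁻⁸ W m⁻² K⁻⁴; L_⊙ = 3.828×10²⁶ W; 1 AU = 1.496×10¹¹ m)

A ≈ 0.47

d = 1.03 AU = 1.54×10¹¹ m.
L = 0.0510 × 3.828×10²⁶ = 1.95×10²⁵ W.
Flux: S = L/(4πd²) = 1.95×10²⁵/(4π×(1.54×10¹¹)²) = 65.4 W m⁻².
From T_eq⁴ = S(1−A)/(4σ): 1−A = 4σT_eq⁴/S.
1−A = 4 × 5.67×10⁻⁸ × (111)⁴ / 65.4 = 0.526.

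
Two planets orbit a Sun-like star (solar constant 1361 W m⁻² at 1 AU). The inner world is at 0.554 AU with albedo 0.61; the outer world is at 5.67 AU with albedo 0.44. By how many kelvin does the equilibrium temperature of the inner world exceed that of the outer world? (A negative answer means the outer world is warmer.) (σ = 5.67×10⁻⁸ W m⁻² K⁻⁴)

ΔT ≈ 194.4 K

T_eq = [S₀(1−A)/(4σd²)]^(1/4), so T ∝ (1−A)^(1/4) / √d.
T₁ = [1361×0.39/(4×5.67×10⁻⁸×0.554²)]^(1/4) = 295.51 K.
T₂ = [1361×0.56/(4×5.67×10⁻⁸×5.67²)]^(1/4) = 101.11 K.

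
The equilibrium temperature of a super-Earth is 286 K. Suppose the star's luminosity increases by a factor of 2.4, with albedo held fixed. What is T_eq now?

T_eq ≈ 356 K

T_eq ∝ L^(1/4) · d^(−1/2).
T′ = 286 × 2.4^(1/4) = 356 K.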